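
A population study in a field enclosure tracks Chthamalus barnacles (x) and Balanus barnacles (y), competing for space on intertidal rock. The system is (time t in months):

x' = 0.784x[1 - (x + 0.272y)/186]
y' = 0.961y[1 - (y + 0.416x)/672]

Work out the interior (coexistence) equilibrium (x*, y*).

x* ≈ 3.63, y* ≈ 670

Setting both brackets to zero gives the nullclines x + 0.272y = 186 and 0.416x + y = 672.
Substituting y = 672 - 0.416x into the first: x(1 - 0.272·0.416) = 186 - 0.272·672.
So x* = 3.22/0.887 = 3.63, and then y* = 672 - 0.416·3.63 = 670.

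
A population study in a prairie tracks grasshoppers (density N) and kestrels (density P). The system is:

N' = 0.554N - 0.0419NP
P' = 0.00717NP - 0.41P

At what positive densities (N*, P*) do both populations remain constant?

Set dP/dt = 0 with P > 0: 0.00717N - 0.41 = 0, so N* = 0.41/0.00717 = 57.2.
Set dN/dt = 0 with N > 0: 0.554 - 0.0419P = 0, so P* = 0.554/0.0419 = 13.2.

N* ≈ 57.2, P* ≈ 13.2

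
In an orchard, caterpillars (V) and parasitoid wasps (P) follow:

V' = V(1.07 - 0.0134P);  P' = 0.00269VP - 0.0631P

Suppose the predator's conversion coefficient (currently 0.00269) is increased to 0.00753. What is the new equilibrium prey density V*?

V* ≈ 8.38

At the interior fixed point, setting dP/dt = 0 with P > 0 fixes V* = (predator death rate)/(VP coefficient) — independent of the other coefficients.
With the change, V* = 0.0631/0.00753 = 8.38; it falls from 23.5.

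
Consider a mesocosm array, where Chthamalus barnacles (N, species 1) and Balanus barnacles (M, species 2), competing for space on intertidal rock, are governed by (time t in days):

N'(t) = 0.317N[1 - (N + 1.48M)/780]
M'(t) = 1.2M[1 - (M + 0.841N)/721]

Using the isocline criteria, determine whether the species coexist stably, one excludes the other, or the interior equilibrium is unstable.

species 2 excludes species 1

Compare the nullcline intercepts: K1/α12 = 780/1.48 = 527 < K2 = 721; K2/α21 = 721/0.841 = 857 > K1 = 780.
Since the inequalities point opposite ways, species 2 can invade but species 1 cannot.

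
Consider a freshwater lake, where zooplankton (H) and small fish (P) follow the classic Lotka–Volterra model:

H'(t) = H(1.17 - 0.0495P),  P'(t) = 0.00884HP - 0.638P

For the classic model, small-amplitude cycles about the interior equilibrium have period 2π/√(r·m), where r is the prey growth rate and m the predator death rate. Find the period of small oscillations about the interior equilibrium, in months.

Here r = 1.17 and m = 0.638, so r·m = 0.746.
ω = √0.746 = 0.864 per month, hence T = 2π/ω ≈ 7.27 months.

T ≈ 7.27 months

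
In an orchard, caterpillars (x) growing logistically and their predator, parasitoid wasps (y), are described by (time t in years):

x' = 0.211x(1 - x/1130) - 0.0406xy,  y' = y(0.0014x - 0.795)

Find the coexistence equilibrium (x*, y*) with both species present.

x* ≈ 568, y* ≈ 2.59

From dy/dt = 0 with y > 0: 0.0014x* = 0.795, so x* = 568.
Substitute into dx/dt = 0: 0.211(1 - 568/1130) = 0.0406y*.
The bracket is 0.497, giving y* = 0.105/0.0406 = 2.59.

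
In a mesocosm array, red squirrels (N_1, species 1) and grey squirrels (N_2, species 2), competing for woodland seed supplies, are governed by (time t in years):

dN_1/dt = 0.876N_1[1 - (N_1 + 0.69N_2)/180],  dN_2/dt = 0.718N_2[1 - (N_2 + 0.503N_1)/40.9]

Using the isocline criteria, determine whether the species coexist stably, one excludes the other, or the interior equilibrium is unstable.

Compare the nullcline intercepts: K1/α12 = 180/0.69 = 261 > K2 = 40.9; K2/α21 = 40.9/0.503 = 81.3 < K1 = 180.
Since the inequalities point opposite ways, species 1 can invade but species 2 cannot.

species 1 excludes species 2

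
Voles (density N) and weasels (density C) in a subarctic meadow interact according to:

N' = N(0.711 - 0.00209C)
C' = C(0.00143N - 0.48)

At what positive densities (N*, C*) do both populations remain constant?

N* ≈ 336, C* ≈ 340

Set dC/dt = 0 with C > 0: 0.00143N - 0.48 = 0, so N* = 0.48/0.00143 = 336.
Set dN/dt = 0 with N > 0: 0.711 - 0.00209C = 0, so C* = 0.711/0.00209 = 340.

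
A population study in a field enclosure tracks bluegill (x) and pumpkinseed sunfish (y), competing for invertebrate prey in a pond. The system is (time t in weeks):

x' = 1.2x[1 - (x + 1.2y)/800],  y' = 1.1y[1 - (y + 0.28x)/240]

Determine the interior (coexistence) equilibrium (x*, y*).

x* ≈ 771, y* ≈ 24.1

Setting both brackets to zero gives the nullclines x + 1.2y = 800 and 0.28x + y = 240.
Substituting y = 240 - 0.28x into the first: x(1 - 1.2·0.28) = 800 - 1.2·240.
So x* = 512/0.664 = 771, and then y* = 240 - 0.28·771 = 24.1.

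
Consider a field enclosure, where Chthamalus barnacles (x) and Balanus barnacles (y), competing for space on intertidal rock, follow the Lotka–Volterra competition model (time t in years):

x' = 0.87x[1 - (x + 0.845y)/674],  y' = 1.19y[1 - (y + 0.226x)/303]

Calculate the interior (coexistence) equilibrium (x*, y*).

Setting both brackets to zero gives the nullclines x + 0.845y = 674 and 0.226x + y = 303.
Substituting y = 303 - 0.226x into the first: x(1 - 0.845·0.226) = 674 - 0.845·303.
So x* = 418/0.809 = 517, and then y* = 303 - 0.226·517 = 186.

x* ≈ 517, y* ≈ 186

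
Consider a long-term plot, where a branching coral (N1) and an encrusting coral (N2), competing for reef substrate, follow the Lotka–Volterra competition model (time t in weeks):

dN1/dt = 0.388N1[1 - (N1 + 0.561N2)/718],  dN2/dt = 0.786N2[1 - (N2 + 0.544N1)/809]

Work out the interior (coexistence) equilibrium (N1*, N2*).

Setting both brackets to zero gives the nullclines N1 + 0.561N2 = 718 and 0.544N1 + N2 = 809.
Substituting N2 = 809 - 0.544N1 into the first: N1(1 - 0.561·0.544) = 718 - 0.561·809.
So N1* = 264/0.695 = 380, and then N2* = 809 - 0.544·380 = 602.

N1* ≈ 380, N2* ≈ 602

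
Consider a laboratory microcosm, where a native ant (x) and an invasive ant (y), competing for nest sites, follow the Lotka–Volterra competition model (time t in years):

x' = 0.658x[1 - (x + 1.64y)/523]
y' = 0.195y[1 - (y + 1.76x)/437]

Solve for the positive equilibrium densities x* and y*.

x* ≈ 103, y* ≈ 256

Setting both brackets to zero gives the nullclines x + 1.64y = 523 and 1.76x + y = 437.
Substituting y = 437 - 1.76x into the first: x(1 - 1.64·1.76) = 523 - 1.64·437.
So x* = -194/-1.89 = 103, and then y* = 437 - 1.76·103 = 256.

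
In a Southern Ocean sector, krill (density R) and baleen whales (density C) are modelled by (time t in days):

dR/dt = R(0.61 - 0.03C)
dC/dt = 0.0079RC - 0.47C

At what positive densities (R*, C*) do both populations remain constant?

Set dC/dt = 0 with C > 0: 0.0079R - 0.47 = 0, so R* = 0.47/0.0079 = 59.5.
Set dR/dt = 0 with R > 0: 0.61 - 0.03C = 0, so C* = 0.61/0.03 = 20.3.

R* ≈ 59.5, C* ≈ 20.3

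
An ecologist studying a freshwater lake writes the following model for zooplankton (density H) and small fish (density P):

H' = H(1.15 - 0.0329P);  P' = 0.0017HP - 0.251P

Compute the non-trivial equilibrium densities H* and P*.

Set dP/dt = 0 with P > 0: 0.0017H - 0.251 = 0, so H* = 0.251/0.0017 = 148.
Set dH/dt = 0 with H > 0: 1.15 - 0.0329P = 0, so P* = 1.15/0.0329 = 35.

H* ≈ 148, P* ≈ 35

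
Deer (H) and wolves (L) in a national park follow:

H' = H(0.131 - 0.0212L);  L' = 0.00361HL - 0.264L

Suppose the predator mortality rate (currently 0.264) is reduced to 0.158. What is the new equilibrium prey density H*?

At the interior fixed point, setting dL/dt = 0 with L > 0 fixes H* = (predator death rate)/(HL coefficient) — independent of the other coefficients.
With the change, H* = 0.158/0.00361 = 43.8; it falls from 73.1.

H* ≈ 43.8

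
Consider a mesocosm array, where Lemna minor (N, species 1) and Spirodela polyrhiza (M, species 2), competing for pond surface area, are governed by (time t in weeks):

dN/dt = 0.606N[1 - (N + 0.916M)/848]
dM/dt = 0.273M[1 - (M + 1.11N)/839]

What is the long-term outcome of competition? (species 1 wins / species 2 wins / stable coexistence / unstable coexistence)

Compare the nullcline intercepts: K1/α12 = 848/0.916 = 926 > K2 = 839; K2/α21 = 839/1.11 = 756 < K1 = 848.
Since the inequalities point opposite ways, species 1 can invade but species 2 cannot.

species 1 excludes species 2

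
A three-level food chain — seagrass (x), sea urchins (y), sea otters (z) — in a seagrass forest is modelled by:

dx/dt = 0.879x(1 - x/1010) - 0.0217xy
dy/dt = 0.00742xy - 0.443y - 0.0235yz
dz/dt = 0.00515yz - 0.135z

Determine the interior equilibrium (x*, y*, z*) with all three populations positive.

x* ≈ 356, y* ≈ 26.2, z* ≈ 93.7

From dz/dt = 0: 0.00515y* = 0.135, so y* = 26.2.
From dx/dt = 0: 0.879(1 - x*/1010) = 0.0217·26.2, giving x* = 1010·(1 - 0.647) = 356.
From dy/dt = 0: 0.00742·356 - 0.443 = 0.0235z*, so z* = 2.2/0.0235 = 93.7.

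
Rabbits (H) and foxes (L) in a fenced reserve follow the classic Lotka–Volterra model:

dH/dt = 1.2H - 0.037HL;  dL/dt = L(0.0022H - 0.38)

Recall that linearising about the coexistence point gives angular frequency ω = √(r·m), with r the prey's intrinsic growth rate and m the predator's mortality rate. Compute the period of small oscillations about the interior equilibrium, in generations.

T ≈ 9.3 generations

Here r = 1.2 and m = 0.38, so r·m = 0.456.
ω = √0.456 = 0.675 per generation, hence T = 2π/ω ≈ 9.3 generations.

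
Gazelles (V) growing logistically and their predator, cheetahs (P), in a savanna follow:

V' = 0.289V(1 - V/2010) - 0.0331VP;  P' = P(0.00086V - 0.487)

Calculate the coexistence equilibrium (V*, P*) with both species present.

From dP/dt = 0 with P > 0: 0.00086V* = 0.487, so V* = 566.
Substitute into dV/dt = 0: 0.289(1 - 566/2010) = 0.0331P*.
The bracket is 0.718, giving P* = 0.208/0.0331 = 6.27.

V* ≈ 566, P* ≈ 6.27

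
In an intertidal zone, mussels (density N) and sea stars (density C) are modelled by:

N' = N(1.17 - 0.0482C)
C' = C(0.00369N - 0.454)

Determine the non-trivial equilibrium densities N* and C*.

Set dC/dt = 0 with C > 0: 0.00369N - 0.454 = 0, so N* = 0.454/0.00369 = 123.
Set dN/dt = 0 with N > 0: 1.17 - 0.0482C = 0, so C* = 1.17/0.0482 = 24.3.

N* ≈ 123, C* ≈ 24.3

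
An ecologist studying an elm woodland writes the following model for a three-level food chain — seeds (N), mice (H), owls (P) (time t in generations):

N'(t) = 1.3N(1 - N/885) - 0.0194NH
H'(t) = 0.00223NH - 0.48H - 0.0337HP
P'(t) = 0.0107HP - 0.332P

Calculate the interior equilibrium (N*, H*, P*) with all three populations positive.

From dP/dt = 0: 0.0107H* = 0.332, so H* = 31.
From dN/dt = 0: 1.3(1 - N*/885) = 0.0194·31, giving N* = 885·(1 - 0.463) = 475.
From dH/dt = 0: 0.00223·475 - 0.48 = 0.0337P*, so P* = 0.58/0.0337 = 17.2.

N* ≈ 475, H* ≈ 31, P* ≈ 17.2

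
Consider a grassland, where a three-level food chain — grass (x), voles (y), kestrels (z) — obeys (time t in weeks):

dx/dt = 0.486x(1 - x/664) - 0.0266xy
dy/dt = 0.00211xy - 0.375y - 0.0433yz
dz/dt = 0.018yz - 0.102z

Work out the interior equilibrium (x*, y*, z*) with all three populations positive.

From dz/dt = 0: 0.018y* = 0.102, so y* = 5.67.
From dx/dt = 0: 0.486(1 - x*/664) = 0.0266·5.67, giving x* = 664·(1 - 0.31) = 458.
From dy/dt = 0: 0.00211·458 - 0.375 = 0.0433z*, so z* = 0.592/0.0433 = 13.7.

x* ≈ 458, y* ≈ 5.67, z* ≈ 13.7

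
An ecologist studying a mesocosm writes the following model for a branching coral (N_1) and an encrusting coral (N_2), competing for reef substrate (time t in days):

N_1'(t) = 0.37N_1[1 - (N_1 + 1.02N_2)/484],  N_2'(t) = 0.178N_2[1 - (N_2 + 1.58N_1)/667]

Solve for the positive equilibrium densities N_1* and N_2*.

Setting both brackets to zero gives the nullclines N_1 + 1.02N_2 = 484 and 1.58N_1 + N_2 = 667.
Substituting N_2 = 667 - 1.58N_1 into the first: N_1(1 - 1.02·1.58) = 484 - 1.02·667.
So N_1* = -196/-0.612 = 321, and then N_2* = 667 - 1.58·321 = 160.

N_1* ≈ 321, N_2* ≈ 160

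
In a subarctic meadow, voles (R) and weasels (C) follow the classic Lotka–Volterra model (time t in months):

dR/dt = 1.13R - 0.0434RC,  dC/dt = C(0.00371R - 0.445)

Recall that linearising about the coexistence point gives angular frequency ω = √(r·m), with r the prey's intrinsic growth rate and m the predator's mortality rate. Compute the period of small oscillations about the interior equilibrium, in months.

Here r = 1.13 and m = 0.445, so r·m = 0.503.
ω = √0.503 = 0.709 per month, hence T = 2π/ω ≈ 8.86 months.

T ≈ 8.86 months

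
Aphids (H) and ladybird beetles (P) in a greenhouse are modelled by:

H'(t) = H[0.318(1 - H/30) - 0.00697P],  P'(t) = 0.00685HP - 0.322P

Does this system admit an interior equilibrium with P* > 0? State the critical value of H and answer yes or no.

The predator equation gives dP/dt > 0 only when H > 0.322/0.00685 = 47.
Without the predator, H → K = 30. Since 30 < 47, the predator cannot invade.

Threshold H = 47; K < 47, so no, the predator goes extinct.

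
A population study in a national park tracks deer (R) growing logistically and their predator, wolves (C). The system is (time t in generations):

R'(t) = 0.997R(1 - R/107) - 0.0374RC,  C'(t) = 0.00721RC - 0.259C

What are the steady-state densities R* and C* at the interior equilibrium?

R* ≈ 35.9, C* ≈ 17.7

From dC/dt = 0 with C > 0: 0.00721R* = 0.259, so R* = 35.9.
Substitute into dR/dt = 0: 0.997(1 - 35.9/107) = 0.0374C*.
The bracket is 0.664, giving C* = 0.662/0.0374 = 17.7.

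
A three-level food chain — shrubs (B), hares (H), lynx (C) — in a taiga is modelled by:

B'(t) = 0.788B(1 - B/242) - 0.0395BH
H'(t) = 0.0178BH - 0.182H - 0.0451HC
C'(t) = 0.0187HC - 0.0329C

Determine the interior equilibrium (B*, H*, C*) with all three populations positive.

B* ≈ 221, H* ≈ 1.76, C* ≈ 83.1

From dC/dt = 0: 0.0187H* = 0.0329, so H* = 1.76.
From dB/dt = 0: 0.788(1 - B*/242) = 0.0395·1.76, giving B* = 242·(1 - 0.0882) = 221.
From dH/dt = 0: 0.0178·221 - 0.182 = 0.0451C*, so C* = 3.75/0.0451 = 83.1.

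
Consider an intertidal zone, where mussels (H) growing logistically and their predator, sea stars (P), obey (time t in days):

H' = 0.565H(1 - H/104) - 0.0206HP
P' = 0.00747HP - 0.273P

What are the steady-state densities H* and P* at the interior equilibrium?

From dP/dt = 0 with P > 0: 0.00747H* = 0.273, so H* = 36.5.
Substitute into dH/dt = 0: 0.565(1 - 36.5/104) = 0.0206P*.
The bracket is 0.649, giving P* = 0.366/0.0206 = 17.8.

H* ≈ 36.5, P* ≈ 17.8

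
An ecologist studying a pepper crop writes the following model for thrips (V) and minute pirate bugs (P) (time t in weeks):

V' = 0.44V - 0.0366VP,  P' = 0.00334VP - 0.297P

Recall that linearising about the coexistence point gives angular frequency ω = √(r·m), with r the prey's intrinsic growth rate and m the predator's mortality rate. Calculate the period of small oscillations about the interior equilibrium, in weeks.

Here r = 0.44 and m = 0.297, so r·m = 0.131.
ω = √0.131 = 0.361 per week, hence T = 2π/ω ≈ 17.4 weeks.

T ≈ 17.4 weeks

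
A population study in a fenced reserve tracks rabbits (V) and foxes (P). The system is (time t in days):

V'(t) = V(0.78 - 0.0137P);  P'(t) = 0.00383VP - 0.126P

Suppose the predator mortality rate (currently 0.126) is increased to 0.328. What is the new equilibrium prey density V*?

V* ≈ 85.6

At the interior fixed point, setting dP/dt = 0 with P > 0 fixes V* = (predator death rate)/(VP coefficient) — independent of the other coefficients.
With the change, V* = 0.328/0.00383 = 85.6; it rises from 32.9.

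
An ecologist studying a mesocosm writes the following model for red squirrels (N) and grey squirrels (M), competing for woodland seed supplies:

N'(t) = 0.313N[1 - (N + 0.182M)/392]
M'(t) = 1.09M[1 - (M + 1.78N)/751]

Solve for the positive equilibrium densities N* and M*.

Setting both brackets to zero gives the nullclines N + 0.182M = 392 and 1.78N + M = 751.
Substituting M = 751 - 1.78N into the first: N(1 - 0.182·1.78) = 392 - 0.182·751.
So N* = 255/0.676 = 378, and then M* = 751 - 1.78·378 = 78.8.

N* ≈ 378, M* ≈ 78.8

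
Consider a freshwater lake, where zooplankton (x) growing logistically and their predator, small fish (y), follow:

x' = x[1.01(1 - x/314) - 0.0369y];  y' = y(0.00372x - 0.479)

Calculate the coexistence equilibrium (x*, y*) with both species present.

From dy/dt = 0 with y > 0: 0.00372x* = 0.479, so x* = 129.
Substitute into dx/dt = 0: 1.01(1 - 129/314) = 0.0369y*.
The bracket is 0.59, giving y* = 0.596/0.0369 = 16.1.

x* ≈ 129, y* ≈ 16.1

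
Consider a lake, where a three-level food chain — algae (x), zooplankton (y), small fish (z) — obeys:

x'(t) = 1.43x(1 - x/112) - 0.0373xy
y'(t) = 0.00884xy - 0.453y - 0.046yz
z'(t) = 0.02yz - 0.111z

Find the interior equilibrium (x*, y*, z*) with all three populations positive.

From dz/dt = 0: 0.02y* = 0.111, so y* = 5.55.
From dx/dt = 0: 1.43(1 - x*/112) = 0.0373·5.55, giving x* = 112·(1 - 0.145) = 95.8.
From dy/dt = 0: 0.00884·95.8 - 0.453 = 0.046z*, so z* = 0.394/0.046 = 8.56.

x* ≈ 95.8, y* ≈ 5.55, z* ≈ 8.56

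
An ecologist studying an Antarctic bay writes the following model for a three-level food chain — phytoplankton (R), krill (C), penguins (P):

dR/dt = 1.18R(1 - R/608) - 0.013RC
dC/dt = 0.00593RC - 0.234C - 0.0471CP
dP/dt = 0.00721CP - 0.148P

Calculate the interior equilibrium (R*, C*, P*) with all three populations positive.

From dP/dt = 0: 0.00721C* = 0.148, so C* = 20.5.
From dR/dt = 0: 1.18(1 - R*/608) = 0.013·20.5, giving R* = 608·(1 - 0.226) = 471.
From dC/dt = 0: 0.00593·471 - 0.234 = 0.0471P*, so P* = 2.56/0.0471 = 54.3.

R* ≈ 471, C* ≈ 20.5, P* ≈ 54.3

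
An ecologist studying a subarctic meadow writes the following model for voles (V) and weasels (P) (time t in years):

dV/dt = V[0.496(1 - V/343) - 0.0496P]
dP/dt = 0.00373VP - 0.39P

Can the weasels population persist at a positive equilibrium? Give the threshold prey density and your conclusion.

The predator equation gives dP/dt > 0 only when V > 0.39/0.00373 = 105.
Without the predator, V → K = 343. Since 343 > 105, the predator can invade and persist.

Threshold V = 105; K > 105, so yes, the predator persists.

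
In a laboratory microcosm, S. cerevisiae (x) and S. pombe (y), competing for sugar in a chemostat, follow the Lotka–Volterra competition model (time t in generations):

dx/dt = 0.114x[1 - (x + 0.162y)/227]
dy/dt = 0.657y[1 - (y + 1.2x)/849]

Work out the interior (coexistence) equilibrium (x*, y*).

Setting both brackets to zero gives the nullclines x + 0.162y = 227 and 1.2x + y = 849.
Substituting y = 849 - 1.2x into the first: x(1 - 0.162·1.2) = 227 - 0.162·849.
So x* = 89.5/0.806 = 111, and then y* = 849 - 1.2·111 = 716.

x* ≈ 111, y* ≈ 716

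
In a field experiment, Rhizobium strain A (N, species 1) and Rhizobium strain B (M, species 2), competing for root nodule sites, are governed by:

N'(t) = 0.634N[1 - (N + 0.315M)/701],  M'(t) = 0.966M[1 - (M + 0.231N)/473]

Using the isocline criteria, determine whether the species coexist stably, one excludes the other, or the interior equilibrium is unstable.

stable coexistence

Compare the nullcline intercepts: K1/α12 = 701/0.315 = 2230 > K2 = 473; K2/α21 = 473/0.231 = 2050 > K1 = 701.
Since both inequalities hold, each species can invade when rare, so the interior equilibrium is stable.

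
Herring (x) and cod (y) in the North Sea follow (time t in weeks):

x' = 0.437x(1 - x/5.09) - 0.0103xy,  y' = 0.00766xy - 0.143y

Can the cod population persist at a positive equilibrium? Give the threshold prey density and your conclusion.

The predator equation gives dy/dt > 0 only when x > 0.143/0.00766 = 18.7.
Without the predator, x → K = 5.09. Since 5.09 < 18.7, the predator cannot invade.

Threshold x = 18.7; K < 18.7, so no, the predator goes extinct.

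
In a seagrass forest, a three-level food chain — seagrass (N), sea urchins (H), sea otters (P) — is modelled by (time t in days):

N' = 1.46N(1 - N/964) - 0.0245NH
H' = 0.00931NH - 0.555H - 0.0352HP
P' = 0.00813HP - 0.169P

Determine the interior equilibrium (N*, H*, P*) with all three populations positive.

From dP/dt = 0: 0.00813H* = 0.169, so H* = 20.8.
From dN/dt = 0: 1.46(1 - N*/964) = 0.0245·20.8, giving N* = 964·(1 - 0.349) = 628.
From dH/dt = 0: 0.00931·628 - 0.555 = 0.0352P*, so P* = 5.29/0.0352 = 150.

N* ≈ 628, H* ≈ 20.8, P* ≈ 150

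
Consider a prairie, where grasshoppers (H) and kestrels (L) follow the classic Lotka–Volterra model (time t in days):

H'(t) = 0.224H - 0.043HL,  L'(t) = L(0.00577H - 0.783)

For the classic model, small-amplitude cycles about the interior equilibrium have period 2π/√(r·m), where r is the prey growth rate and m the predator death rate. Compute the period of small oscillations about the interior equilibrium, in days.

Here r = 0.224 and m = 0.783, so r·m = 0.175.
ω = √0.175 = 0.419 per day, hence T = 2π/ω ≈ 15 days.

T ≈ 15 days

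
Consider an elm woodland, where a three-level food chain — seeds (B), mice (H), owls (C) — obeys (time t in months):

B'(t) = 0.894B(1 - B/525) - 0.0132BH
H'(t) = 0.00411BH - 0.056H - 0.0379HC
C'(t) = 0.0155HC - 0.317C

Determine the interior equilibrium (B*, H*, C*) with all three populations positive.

From dC/dt = 0: 0.0155H* = 0.317, so H* = 20.5.
From dB/dt = 0: 0.894(1 - B*/525) = 0.0132·20.5, giving B* = 525·(1 - 0.302) = 366.
From dH/dt = 0: 0.00411·366 - 0.056 = 0.0379C*, so C* = 1.45/0.0379 = 38.3.

B* ≈ 366, H* ≈ 20.5, C* ≈ 38.3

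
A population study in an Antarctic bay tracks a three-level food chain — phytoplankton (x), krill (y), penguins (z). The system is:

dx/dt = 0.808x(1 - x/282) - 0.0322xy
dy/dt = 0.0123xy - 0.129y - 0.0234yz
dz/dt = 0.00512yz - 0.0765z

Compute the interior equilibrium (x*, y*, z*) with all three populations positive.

From dz/dt = 0: 0.00512y* = 0.0765, so y* = 14.9.
From dx/dt = 0: 0.808(1 - x*/282) = 0.0322·14.9, giving x* = 282·(1 - 0.595) = 114.
From dy/dt = 0: 0.0123·114 - 0.129 = 0.0234z*, so z* = 1.27/0.0234 = 54.5.

x* ≈ 114, y* ≈ 14.9, z* ≈ 54.5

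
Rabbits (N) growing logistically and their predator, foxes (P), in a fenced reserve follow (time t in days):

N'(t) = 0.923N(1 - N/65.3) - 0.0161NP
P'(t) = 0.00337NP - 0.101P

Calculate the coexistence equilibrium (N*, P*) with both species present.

N* ≈ 30, P* ≈ 31

From dP/dt = 0 with P > 0: 0.00337N* = 0.101, so N* = 30.
Substitute into dN/dt = 0: 0.923(1 - 30/65.3) = 0.0161P*.
The bracket is 0.541, giving P* = 0.499/0.0161 = 31.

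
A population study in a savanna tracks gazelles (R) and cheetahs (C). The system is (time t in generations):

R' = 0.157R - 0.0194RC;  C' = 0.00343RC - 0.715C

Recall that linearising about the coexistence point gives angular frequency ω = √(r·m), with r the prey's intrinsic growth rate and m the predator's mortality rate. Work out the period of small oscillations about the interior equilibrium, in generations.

T ≈ 18.8 generations

Here r = 0.157 and m = 0.715, so r·m = 0.112.
ω = √0.112 = 0.335 per generation, hence T = 2π/ω ≈ 18.8 generations.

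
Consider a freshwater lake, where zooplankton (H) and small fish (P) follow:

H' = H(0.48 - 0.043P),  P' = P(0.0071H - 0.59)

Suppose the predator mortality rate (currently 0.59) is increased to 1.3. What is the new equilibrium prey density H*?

At the interior fixed point, setting dP/dt = 0 with P > 0 fixes H* = (predator death rate)/(HP coefficient) — independent of the other coefficients.
With the change, H* = 1.3/0.0071 = 183; it rises from 83.1.

H* ≈ 183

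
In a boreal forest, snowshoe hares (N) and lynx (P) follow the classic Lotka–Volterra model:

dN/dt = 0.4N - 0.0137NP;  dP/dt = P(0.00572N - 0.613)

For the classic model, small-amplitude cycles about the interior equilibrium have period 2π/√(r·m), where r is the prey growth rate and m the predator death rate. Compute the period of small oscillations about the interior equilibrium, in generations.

Here r = 0.4 and m = 0.613, so r·m = 0.245.
ω = √0.245 = 0.495 per generation, hence T = 2π/ω ≈ 12.7 generations.

T ≈ 12.7 generations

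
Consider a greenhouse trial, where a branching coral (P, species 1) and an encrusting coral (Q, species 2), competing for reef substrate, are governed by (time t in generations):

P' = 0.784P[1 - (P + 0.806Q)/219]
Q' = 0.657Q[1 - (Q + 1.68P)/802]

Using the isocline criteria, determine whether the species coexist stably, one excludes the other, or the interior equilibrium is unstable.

species 2 excludes species 1

Compare the nullcline intercepts: K1/α12 = 219/0.806 = 272 < K2 = 802; K2/α21 = 802/1.68 = 477 > K1 = 219.
Since the inequalities point opposite ways, species 2 can invade but species 1 cannot.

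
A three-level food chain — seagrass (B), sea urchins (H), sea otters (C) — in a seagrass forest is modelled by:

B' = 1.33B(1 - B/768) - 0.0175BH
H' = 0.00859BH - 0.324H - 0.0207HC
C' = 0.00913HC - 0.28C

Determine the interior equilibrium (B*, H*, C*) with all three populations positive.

B* ≈ 458, H* ≈ 30.7, C* ≈ 174

From dC/dt = 0: 0.00913H* = 0.28, so H* = 30.7.
From dB/dt = 0: 1.33(1 - B*/768) = 0.0175·30.7, giving B* = 768·(1 - 0.404) = 458.
From dH/dt = 0: 0.00859·458 - 0.324 = 0.0207C*, so C* = 3.61/0.0207 = 174.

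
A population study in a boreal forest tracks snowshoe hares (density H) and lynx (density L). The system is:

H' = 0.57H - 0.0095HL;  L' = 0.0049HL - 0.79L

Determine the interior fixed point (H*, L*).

H* ≈ 161, L* ≈ 60

Set dL/dt = 0 with L > 0: 0.0049H - 0.79 = 0, so H* = 0.79/0.0049 = 161.
Set dH/dt = 0 with H > 0: 0.57 - 0.0095L = 0, so L* = 0.57/0.0095 = 60.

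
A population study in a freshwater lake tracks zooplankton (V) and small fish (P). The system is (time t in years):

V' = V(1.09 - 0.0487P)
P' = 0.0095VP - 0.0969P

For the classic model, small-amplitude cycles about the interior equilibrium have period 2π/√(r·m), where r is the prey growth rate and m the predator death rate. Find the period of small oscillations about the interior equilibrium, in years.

T ≈ 19.3 years

Here r = 1.09 and m = 0.0969, so r·m = 0.106.
ω = √0.106 = 0.325 per year, hence T = 2π/ω ≈ 19.3 years.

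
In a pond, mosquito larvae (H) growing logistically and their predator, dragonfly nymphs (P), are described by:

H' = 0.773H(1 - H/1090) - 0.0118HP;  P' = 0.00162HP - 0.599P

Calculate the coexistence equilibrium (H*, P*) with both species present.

H* ≈ 370, P* ≈ 43.3

From dP/dt = 0 with P > 0: 0.00162H* = 0.599, so H* = 370.
Substitute into dH/dt = 0: 0.773(1 - 370/1090) = 0.0118P*.
The bracket is 0.661, giving P* = 0.511/0.0118 = 43.3.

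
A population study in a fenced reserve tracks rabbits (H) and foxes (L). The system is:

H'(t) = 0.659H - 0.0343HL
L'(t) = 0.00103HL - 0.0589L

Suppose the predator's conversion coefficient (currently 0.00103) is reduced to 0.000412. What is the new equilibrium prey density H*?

H* ≈ 143

At the interior fixed point, setting dL/dt = 0 with L > 0 fixes H* = (predator death rate)/(HL coefficient) — independent of the other coefficients.
With the change, H* = 0.0589/0.000412 = 143; it rises from 57.2.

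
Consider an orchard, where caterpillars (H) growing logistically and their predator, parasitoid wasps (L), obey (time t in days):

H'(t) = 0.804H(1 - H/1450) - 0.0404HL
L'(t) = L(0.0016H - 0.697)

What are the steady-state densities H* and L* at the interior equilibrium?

From dL/dt = 0 with L > 0: 0.0016H* = 0.697, so H* = 436.
Substitute into dH/dt = 0: 0.804(1 - 436/1450) = 0.0404L*.
The bracket is 0.7, giving L* = 0.562/0.0404 = 13.9.

H* ≈ 436, L* ≈ 13.9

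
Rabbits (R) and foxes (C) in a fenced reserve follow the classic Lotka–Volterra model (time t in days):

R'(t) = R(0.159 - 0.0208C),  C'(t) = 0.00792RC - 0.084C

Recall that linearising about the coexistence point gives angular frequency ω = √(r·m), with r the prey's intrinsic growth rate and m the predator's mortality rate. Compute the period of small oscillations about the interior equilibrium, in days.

T ≈ 54.4 days

Here r = 0.159 and m = 0.084, so r·m = 0.0134.
ω = √0.0134 = 0.116 per day, hence T = 2π/ω ≈ 54.4 days.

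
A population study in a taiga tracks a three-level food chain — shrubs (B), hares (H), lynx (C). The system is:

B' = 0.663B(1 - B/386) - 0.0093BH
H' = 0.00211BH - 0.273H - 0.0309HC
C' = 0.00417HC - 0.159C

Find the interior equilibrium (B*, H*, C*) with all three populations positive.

B* ≈ 180, H* ≈ 38.1, C* ≈ 3.43

From dC/dt = 0: 0.00417H* = 0.159, so H* = 38.1.
From dB/dt = 0: 0.663(1 - B*/386) = 0.0093·38.1, giving B* = 386·(1 - 0.535) = 180.
From dH/dt = 0: 0.00211·180 - 0.273 = 0.0309C*, so C* = 0.106/0.0309 = 3.43.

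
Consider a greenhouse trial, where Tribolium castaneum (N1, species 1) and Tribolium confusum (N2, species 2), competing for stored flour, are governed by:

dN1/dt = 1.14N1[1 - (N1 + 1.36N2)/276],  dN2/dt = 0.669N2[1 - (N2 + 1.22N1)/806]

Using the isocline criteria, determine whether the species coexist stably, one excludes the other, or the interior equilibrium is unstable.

Compare the nullcline intercepts: K1/α12 = 276/1.36 = 203 < K2 = 806; K2/α21 = 806/1.22 = 661 > K1 = 276.
Since the inequalities point opposite ways, species 2 can invade but species 1 cannot.

species 2 excludes species 1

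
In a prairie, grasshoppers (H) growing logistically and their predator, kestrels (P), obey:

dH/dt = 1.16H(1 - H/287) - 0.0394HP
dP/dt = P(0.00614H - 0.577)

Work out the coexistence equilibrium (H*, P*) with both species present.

From dP/dt = 0 with P > 0: 0.00614H* = 0.577, so H* = 94.
Substitute into dH/dt = 0: 1.16(1 - 94/287) = 0.0394P*.
The bracket is 0.673, giving P* = 0.78/0.0394 = 19.8.

H* ≈ 94, P* ≈ 19.8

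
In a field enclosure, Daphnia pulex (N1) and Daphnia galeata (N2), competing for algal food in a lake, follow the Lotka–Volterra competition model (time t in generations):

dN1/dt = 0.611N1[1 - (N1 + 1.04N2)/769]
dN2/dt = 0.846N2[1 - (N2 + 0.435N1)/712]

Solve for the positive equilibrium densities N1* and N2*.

Setting both brackets to zero gives the nullclines N1 + 1.04N2 = 769 and 0.435N1 + N2 = 712.
Substituting N2 = 712 - 0.435N1 into the first: N1(1 - 1.04·0.435) = 769 - 1.04·712.
So N1* = 28.5/0.548 = 52.1, and then N2* = 712 - 0.435·52.1 = 689.

N1* ≈ 52.1, N2* ≈ 689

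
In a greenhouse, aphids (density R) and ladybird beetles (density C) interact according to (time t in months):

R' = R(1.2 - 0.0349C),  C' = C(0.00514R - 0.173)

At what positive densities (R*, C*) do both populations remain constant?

R* ≈ 33.7, C* ≈ 34.4

Set dC/dt = 0 with C > 0: 0.00514R - 0.173 = 0, so R* = 0.173/0.00514 = 33.7.
Set dR/dt = 0 with R > 0: 1.2 - 0.0349C = 0, so C* = 1.2/0.0349 = 34.4.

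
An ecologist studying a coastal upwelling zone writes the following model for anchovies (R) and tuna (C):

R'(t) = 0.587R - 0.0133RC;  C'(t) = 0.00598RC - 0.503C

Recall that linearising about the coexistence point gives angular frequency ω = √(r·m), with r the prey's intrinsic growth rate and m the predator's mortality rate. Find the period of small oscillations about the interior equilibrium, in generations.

T ≈ 11.6 generations

Here r = 0.587 and m = 0.503, so r·m = 0.295.
ω = √0.295 = 0.543 per generation, hence T = 2π/ω ≈ 11.6 generations.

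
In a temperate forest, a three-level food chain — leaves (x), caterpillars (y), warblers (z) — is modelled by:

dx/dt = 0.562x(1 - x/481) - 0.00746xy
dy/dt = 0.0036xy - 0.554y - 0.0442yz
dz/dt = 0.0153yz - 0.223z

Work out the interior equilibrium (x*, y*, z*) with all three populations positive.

x* ≈ 388, y* ≈ 14.6, z* ≈ 19.1

From dz/dt = 0: 0.0153y* = 0.223, so y* = 14.6.
From dx/dt = 0: 0.562(1 - x*/481) = 0.00746·14.6, giving x* = 481·(1 - 0.193) = 388.
From dy/dt = 0: 0.0036·388 - 0.554 = 0.0442z*, so z* = 0.843/0.0442 = 19.1.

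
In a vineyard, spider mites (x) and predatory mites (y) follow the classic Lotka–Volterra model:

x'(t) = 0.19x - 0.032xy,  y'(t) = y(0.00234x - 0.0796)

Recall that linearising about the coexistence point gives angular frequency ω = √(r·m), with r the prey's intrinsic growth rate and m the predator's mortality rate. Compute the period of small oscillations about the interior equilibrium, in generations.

Here r = 0.19 and m = 0.0796, so r·m = 0.0151.
ω = √0.0151 = 0.123 per generation, hence T = 2π/ω ≈ 51.1 generations.

T ≈ 51.1 generations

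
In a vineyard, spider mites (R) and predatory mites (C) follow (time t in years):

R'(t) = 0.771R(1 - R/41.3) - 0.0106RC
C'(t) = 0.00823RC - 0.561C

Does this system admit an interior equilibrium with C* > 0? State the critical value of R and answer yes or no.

Threshold R = 68.2; K < 68.2, so no, the predator goes extinct.

The predator equation gives dC/dt > 0 only when R > 0.561/0.00823 = 68.2.
Without the predator, R → K = 41.3. Since 41.3 < 68.2, the predator cannot invade.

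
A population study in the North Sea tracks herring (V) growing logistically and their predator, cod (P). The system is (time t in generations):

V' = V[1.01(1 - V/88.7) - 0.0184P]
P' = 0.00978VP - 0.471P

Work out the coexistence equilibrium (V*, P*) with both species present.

V* ≈ 48.2, P* ≈ 25.1

From dP/dt = 0 with P > 0: 0.00978V* = 0.471, so V* = 48.2.
Substitute into dV/dt = 0: 1.01(1 - 48.2/88.7) = 0.0184P*.
The bracket is 0.457, giving P* = 0.462/0.0184 = 25.1.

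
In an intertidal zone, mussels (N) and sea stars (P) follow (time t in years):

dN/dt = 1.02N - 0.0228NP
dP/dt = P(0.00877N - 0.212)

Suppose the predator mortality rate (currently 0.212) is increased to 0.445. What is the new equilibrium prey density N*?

N* ≈ 50.7

At the interior fixed point, setting dP/dt = 0 with P > 0 fixes N* = (predator death rate)/(NP coefficient) — independent of the other coefficients.
With the change, N* = 0.445/0.00877 = 50.7; it rises from 24.2.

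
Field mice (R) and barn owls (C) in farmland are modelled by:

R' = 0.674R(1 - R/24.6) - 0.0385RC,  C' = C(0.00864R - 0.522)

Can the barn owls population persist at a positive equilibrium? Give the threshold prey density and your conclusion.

The predator equation gives dC/dt > 0 only when R > 0.522/0.00864 = 60.4.
Without the predator, R → K = 24.6. Since 24.6 < 60.4, the predator cannot invade.

Threshold R = 60.4; K < 60.4, so no, the predator goes extinct.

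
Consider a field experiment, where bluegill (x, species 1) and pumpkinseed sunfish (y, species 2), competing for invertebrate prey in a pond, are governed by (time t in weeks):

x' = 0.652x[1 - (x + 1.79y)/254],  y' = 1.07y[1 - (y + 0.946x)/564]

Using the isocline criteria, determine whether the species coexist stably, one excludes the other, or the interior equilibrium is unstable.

species 2 excludes species 1

Compare the nullcline intercepts: K1/α12 = 254/1.79 = 142 < K2 = 564; K2/α21 = 564/0.946 = 596 > K1 = 254.
Since the inequalities point opposite ways, species 2 can invade but species 1 cannot.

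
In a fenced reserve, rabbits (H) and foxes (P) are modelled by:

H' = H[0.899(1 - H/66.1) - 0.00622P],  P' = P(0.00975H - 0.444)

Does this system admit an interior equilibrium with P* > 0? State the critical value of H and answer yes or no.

Threshold H = 45.5; K > 45.5, so yes, the predator persists.

The predator equation gives dP/dt > 0 only when H > 0.444/0.00975 = 45.5.
Without the predator, H → K = 66.1. Since 66.1 > 45.5, the predator can invade and persist.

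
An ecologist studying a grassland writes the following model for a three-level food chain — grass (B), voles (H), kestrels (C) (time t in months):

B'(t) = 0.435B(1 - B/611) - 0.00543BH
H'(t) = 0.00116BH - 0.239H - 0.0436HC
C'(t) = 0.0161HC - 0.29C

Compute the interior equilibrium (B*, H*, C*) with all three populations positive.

From dC/dt = 0: 0.0161H* = 0.29, so H* = 18.
From dB/dt = 0: 0.435(1 - B*/611) = 0.00543·18, giving B* = 611·(1 - 0.225) = 474.
From dH/dt = 0: 0.00116·474 - 0.239 = 0.0436C*, so C* = 0.31/0.0436 = 7.12.

B* ≈ 474, H* ≈ 18, C* ≈ 7.12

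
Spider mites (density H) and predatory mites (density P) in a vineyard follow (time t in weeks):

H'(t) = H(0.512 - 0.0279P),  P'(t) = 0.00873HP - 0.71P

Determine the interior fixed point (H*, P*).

Set dP/dt = 0 with P > 0: 0.00873H - 0.71 = 0, so H* = 0.71/0.00873 = 81.3.
Set dH/dt = 0 with H > 0: 0.512 - 0.0279P = 0, so P* = 0.512/0.0279 = 18.4.

H* ≈ 81.3, P* ≈ 18.4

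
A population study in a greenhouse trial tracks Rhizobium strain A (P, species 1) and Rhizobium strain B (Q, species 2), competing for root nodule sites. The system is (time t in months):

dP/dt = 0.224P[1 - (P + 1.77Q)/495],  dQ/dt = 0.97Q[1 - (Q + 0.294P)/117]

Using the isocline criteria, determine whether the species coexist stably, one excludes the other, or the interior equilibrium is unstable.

species 1 excludes species 2

Compare the nullcline intercepts: K1/α12 = 495/1.77 = 280 > K2 = 117; K2/α21 = 117/0.294 = 398 < K1 = 495.
Since the inequalities point opposite ways, species 1 can invade but species 2 cannot.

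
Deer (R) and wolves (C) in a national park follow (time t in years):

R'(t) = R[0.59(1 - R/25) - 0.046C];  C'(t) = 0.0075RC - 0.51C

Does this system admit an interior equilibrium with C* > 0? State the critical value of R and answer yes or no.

The predator equation gives dC/dt > 0 only when R > 0.51/0.0075 = 68.
Without the predator, R → K = 25. Since 25 < 68, the predator cannot invade.

Threshold R = 68; K < 68, so no, the predator goes extinct.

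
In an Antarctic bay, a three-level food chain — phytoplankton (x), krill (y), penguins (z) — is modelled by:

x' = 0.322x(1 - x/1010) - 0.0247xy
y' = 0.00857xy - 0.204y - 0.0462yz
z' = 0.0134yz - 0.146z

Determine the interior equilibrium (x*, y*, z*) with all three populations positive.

x* ≈ 166, y* ≈ 10.9, z* ≈ 26.4

From dz/dt = 0: 0.0134y* = 0.146, so y* = 10.9.
From dx/dt = 0: 0.322(1 - x*/1010) = 0.0247·10.9, giving x* = 1010·(1 - 0.836) = 166.
From dy/dt = 0: 0.00857·166 - 0.204 = 0.0462z*, so z* = 1.22/0.0462 = 26.4.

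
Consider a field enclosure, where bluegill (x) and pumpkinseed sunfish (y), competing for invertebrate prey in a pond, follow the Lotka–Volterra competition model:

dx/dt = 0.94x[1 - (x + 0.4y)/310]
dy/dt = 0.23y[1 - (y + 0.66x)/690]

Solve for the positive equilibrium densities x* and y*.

x* ≈ 46.2, y* ≈ 660

Setting both brackets to zero gives the nullclines x + 0.4y = 310 and 0.66x + y = 690.
Substituting y = 690 - 0.66x into the first: x(1 - 0.4·0.66) = 310 - 0.4·690.
So x* = 34/0.736 = 46.2, and then y* = 690 - 0.66·46.2 = 660.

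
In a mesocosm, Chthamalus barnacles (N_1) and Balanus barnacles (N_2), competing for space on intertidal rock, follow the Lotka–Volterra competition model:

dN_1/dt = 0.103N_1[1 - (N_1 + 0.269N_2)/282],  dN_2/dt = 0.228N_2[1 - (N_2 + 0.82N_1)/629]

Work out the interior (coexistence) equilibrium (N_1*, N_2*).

Setting both brackets to zero gives the nullclines N_1 + 0.269N_2 = 282 and 0.82N_1 + N_2 = 629.
Substituting N_2 = 629 - 0.82N_1 into the first: N_1(1 - 0.269·0.82) = 282 - 0.269·629.
So N_1* = 113/0.779 = 145, and then N_2* = 629 - 0.82·145 = 510.

N_1* ≈ 145, N_2* ≈ 510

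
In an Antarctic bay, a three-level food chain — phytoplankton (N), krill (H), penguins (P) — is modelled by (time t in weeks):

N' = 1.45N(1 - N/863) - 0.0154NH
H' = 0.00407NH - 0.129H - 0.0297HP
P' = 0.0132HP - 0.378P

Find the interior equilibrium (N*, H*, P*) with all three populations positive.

From dP/dt = 0: 0.0132H* = 0.378, so H* = 28.6.
From dN/dt = 0: 1.45(1 - N*/863) = 0.0154·28.6, giving N* = 863·(1 - 0.304) = 601.
From dH/dt = 0: 0.00407·601 - 0.129 = 0.0297P*, so P* = 2.32/0.0297 = 78.

N* ≈ 601, H* ≈ 28.6, P* ≈ 78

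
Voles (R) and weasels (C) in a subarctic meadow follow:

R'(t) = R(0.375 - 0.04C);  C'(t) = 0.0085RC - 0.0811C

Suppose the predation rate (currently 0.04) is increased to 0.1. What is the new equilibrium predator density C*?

C* ≈ 3.75

At the interior fixed point, setting dR/dt = 0 with R > 0 fixes C* = (prey growth rate)/(RC coefficient) — independent of the other coefficients.
With the change, C* = 0.375/0.1 = 3.75; it falls from 9.38.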